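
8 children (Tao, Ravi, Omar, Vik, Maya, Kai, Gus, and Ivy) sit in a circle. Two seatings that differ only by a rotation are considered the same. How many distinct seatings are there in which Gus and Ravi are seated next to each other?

1440

Glue Gus and Ravi into a block (2 internal orders). Seating 7 units around a circle gives (6)! arrangements.
So 2 × (6)! = 2 × 720 = 1440.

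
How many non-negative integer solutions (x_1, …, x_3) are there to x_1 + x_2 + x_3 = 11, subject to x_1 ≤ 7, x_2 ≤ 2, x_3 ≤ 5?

Ignoring the caps, the number of non-negative solutions to x_1+…+x_3 = 11 is C(13,2) = 78.
Subtract solutions that violate a single cap (substitute x_i' = x_i − (cap_i+1)): x_1 ≥ 8 gives C(5,2) = 10; x_2 ≥ 3 gives C(10,2) = 45; x_3 ≥ 6 gives C(7,2) = 21. Together 76.
Add back pairs where two caps are both exceeded: 1 + 0 + 6 = 7.
By inclusion–exclusion the count is 78 − 76 + 7 = 9.

9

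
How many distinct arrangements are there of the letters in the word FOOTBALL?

FOOTBALL has 8 letters with L appearing twice and O appearing twice.
The number of distinct arrangements is 8!/(2!·2!) = 40320/4 = 10080.

10080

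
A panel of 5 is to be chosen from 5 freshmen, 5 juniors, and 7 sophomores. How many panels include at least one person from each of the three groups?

With no constraint there are C(17,5) = 6188 possible selections.
Subtract selections that omit an entire group: no freshmen → C(12,5) = 792; no juniors → C(12,5) = 792; no sophomores → C(10,5) = 252.
Add back selections omitting two groups (i.e. drawn from a single group): C(5,5) + C(5,5) + C(7,5) = 23.
By inclusion–exclusion: 6188 − 1836 + 23 = 4375.

4375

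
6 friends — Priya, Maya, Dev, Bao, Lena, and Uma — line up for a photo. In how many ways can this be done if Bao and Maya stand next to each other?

Place the 4 others and the Bao-Maya pair as 5 objects in a line; the pair has 2 internal arrangements.
That gives 2 × 5! = 2 × 120 = 240.

240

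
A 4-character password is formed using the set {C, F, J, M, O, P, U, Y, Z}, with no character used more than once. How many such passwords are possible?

3024

This is a permutation of 4 out of 9: P(9,4) = 9!/5!.
9 × 8 × 7 × 6 = 3024.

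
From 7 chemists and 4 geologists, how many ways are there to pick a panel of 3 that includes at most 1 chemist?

46

Split by how many chemists are chosen (0 through 1).
Sum: C(7,0)·C(4,3) + C(7,1)·C(4,2) = 4 + 42 = 46.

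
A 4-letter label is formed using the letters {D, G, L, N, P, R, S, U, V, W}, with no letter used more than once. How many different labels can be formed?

With no repetition, fill the 4 letters in order: 10 choices, then 9, down to 7.
10 × 9 × 8 × 7 = 5040.

5040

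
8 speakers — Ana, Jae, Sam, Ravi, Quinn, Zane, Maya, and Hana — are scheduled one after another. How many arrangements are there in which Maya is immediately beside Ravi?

Glue Maya and Ravi into one block (2 internal orders), leaving 7 units to arrange in a row.
That gives 2 × 7! = 2 × 5040 = 10080.

10080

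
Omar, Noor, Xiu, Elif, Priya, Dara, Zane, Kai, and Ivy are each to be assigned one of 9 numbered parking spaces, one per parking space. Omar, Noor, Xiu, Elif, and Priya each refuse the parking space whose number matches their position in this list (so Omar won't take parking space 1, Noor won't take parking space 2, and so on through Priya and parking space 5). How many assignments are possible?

Let Aᵢ (for 1 ≤ i ≤ 5) be the placements that put person i in their forbidden parking space. Any j of these fix j positions, leaving (9−j)! ways to fill the rest, and there are C(5,j) ways to pick which j.
By inclusion–exclusion, the number of valid placements is Σ_{j=0}^{5} (−1)^j C(5,j)·(9−j)!.
Computing: 362880 − 201600 + 50400 − 7200 + 600 − 24 = 205056.

205056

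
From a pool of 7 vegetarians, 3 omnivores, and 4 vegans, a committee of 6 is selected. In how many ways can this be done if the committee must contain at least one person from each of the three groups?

Total 6-person selections from all 14: C(14,6) = 3003.
Subtract selections that omit an entire group: no vegetarians → C(7,6) = 7; no omnivores → C(11,6) = 462; no vegans → C(10,6) = 210.
Add back selections omitting two groups (i.e. drawn from a single group): C(7,6) + C(3,6) + C(4,6) = 7.
By inclusion–exclusion: 3003 − 679 + 7 = 2331.

2331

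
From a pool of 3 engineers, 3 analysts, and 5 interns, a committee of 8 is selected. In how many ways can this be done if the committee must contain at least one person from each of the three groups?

Total 8-person selections from all 11: C(11,8) = 165.
Subtract selections that omit an entire group: no engineers → C(8,8) = 1; no analysts → C(8,8) = 1; no interns → C(6,8) = 0.
Add back selections omitting two groups (i.e. drawn from a single group): C(3,8) + C(3,8) + C(5,8) = 0.
By inclusion–exclusion: 165 − 2 + 0 = 163.

163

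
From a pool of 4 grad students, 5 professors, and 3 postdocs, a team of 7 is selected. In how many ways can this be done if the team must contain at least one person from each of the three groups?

747

Unrestricted: C(12,7) = 792 ways to pick any 7 of the 12.
Selections missing a whole group: no grad students → C(8,7) = 8; no professors → C(7,7) = 1; no postdocs → C(9,7) = 36.
Add back selections omitting two groups (i.e. drawn from a single group): C(4,7) + C(5,7) + C(3,7) = 0.
By inclusion–exclusion: 792 − 45 + 0 = 747.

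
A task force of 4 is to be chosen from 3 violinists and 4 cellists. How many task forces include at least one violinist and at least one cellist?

With no constraint there are C(7,4) = 35 possible selections.
Selections missing a whole group: no violinists → C(4,4) = 1; no cellists → C(3,4) = 0.
Both groups omitted at once is impossible, so 35 − 1 = 34.

34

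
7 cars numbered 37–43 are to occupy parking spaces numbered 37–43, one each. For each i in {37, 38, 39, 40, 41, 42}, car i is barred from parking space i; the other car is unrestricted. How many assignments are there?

2119

Let Aᵢ (for 37 ≤ i ≤ 42) be the placements that put car i in its forbidden parking space. Any j of these fix j positions, leaving (7−j)! ways to fill the rest, and there are C(6,j) ways to pick which j.
By inclusion–exclusion, the number of valid placements is Σ_{j=0}^{6} (−1)^j C(6,j)·(7−j)!.
Computing: 5040 − 4320 + 1800 − 480 + 90 − 12 + 1 = 2119.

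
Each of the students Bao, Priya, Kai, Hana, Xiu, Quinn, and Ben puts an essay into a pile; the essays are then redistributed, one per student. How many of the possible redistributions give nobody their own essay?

Let Aᵢ be the assignments in which student i gets their own essay. We want the size of the complement of A₁∪…∪A_7.
By inclusion–exclusion this is Σ_{j=0}^{7} (−1)^j C(7,j)·(7−j)!.
Computing: 5040 − 5040 + 2520 − 840 + 210 − 42 + 7 − 1 = 1854.

1854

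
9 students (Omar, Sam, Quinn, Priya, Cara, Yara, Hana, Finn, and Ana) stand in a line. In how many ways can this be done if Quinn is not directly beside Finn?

There are 9! = 362880 arrangements in all. If Quinn and Finn are adjacent, merging them into one block gives 2·(8)! = 80640 arrangements.
So 362880 − 80640 = 282240 arrangements keep them apart.

282240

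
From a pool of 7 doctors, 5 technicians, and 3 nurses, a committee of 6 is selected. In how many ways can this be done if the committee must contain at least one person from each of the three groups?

3850

Unrestricted: C(15,6) = 5005 ways to pick any 6 of the 15.
Subtract selections that omit an entire group: no doctors → C(8,6) = 28; no technicians → C(10,6) = 210; no nurses → C(12,6) = 924.
Add back selections omitting two groups (i.e. drawn from a single group): C(7,6) + C(5,6) + C(3,6) = 7.
By inclusion–exclusion: 5005 − 1162 + 7 = 3850.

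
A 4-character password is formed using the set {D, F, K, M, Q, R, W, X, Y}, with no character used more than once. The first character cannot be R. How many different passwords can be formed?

2688

The first character has 9−1 = 8 choices (anything except R).
The remaining 3 characters are filled from the other 8 symbols without repetition: 8 × 7 × 6 = 336.
Total: 8 × 336 = 2688.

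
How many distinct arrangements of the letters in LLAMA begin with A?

With the first slot taken by A, it remains to arrange the other 4 letters (LLMA).
Those 4 letters have L appearing twice, giving (4)!/(2!) = 12.

12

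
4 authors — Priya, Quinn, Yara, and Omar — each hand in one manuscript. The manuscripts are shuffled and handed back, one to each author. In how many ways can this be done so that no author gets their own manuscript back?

9

This is the derangement count D_4: permutations of 4 items with no fixed point.
By inclusion–exclusion this is Σ_{j=0}^{4} (−1)^j C(4,j)·(4−j)!.
Computing: 24 − 24 + 12 − 4 + 1 = 9.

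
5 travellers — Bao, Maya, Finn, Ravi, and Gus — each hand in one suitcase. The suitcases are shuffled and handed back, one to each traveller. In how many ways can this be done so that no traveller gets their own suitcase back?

44

This is the derangement count D_5: permutations of 5 items with no fixed point.
By inclusion–exclusion this is Σ_{j=0}^{5} (−1)^j C(5,j)·(5−j)!.
Computing: 120 − 120 + 60 − 20 + 5 − 1 = 44.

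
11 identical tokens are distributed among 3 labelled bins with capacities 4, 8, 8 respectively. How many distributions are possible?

By stars and bars, unrestricted non-negative solutions to x_1+…+x_3 = 11 number C(11+2,2) = 78.
Subtract solutions that violate a single cap (substitute x_i' = x_i − (cap_i+1)): x_1 ≥ 5 gives C(8,2) = 28; x_2 ≥ 9 gives C(4,2) = 6; x_3 ≥ 9 gives C(4,2) = 6. Together 40.
No two caps can be exceeded simultaneously, so the pair terms are all 0.
By inclusion–exclusion the count is 78 − 40 + 0 = 38.

38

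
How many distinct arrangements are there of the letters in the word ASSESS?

30

The 6 letters of ASSESS have repeats: S appearing 4 times.
So there are 6! / (4!) = 30 distinguishable arrangements.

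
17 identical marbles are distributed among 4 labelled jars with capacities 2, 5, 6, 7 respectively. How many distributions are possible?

By stars and bars, unrestricted non-negative solutions to x_1+…+x_4 = 17 number C(17+3,3) = 1140.
Subtract solutions that violate a single cap (substitute x_i' = x_i − (cap_i+1)): x_1 ≥ 3 gives C(17,3) = 680; x_2 ≥ 6 gives C(14,3) = 364; x_3 ≥ 7 gives C(13,3) = 286; x_4 ≥ 8 gives C(12,3) = 220. Together 1550.
Add back pairs where two caps are both exceeded: 165 + 120 + 84 + 35 + 20 + 10 = 434.
Subtract triples: 4 + 1 + 0 + 0 = 5.
By inclusion–exclusion the count is 1140 − 1550 + 434 − 5 = 19.

19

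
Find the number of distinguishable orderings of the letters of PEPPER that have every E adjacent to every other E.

Treat the 2 copies of E as a single block. The multiset to arrange is then {EE, P, P, P, R}, 5 items in all.
That gives (5)!/(3!) = 20 arrangements.

20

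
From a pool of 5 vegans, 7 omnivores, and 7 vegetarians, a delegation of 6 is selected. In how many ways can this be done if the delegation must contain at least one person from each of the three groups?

22295

Unrestricted: C(19,6) = 27132 ways to pick any 6 of the 19.
Subtract selections that omit an entire group: no vegans → C(14,6) = 3003; no omnivores → C(12,6) = 924; no vegetarians → C(12,6) = 924.
Add back selections omitting two groups (i.e. drawn from a single group): C(5,6) + C(7,6) + C(7,6) = 14.
By inclusion–exclusion: 27132 − 4851 + 14 = 22295.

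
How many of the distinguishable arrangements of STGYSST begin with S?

180

With the first slot taken by S, it remains to arrange the other 6 letters (TGYSST).
Those 6 letters have S appearing twice and T appearing twice, giving (6)!/(2!·2!) = 180.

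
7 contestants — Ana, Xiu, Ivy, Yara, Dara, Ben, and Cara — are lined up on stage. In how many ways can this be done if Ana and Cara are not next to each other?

There are 7! = 5040 arrangements in all. If Ana and Cara are adjacent, merging them into one block gives 2·(6)! = 1440 arrangements.
So 5040 − 1440 = 3600 arrangements keep them apart.

3600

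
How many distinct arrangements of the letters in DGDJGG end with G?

30

With the last slot taken by G, it remains to arrange the other 5 letters (DDJGG).
Those 5 letters have D appearing twice and G appearing twice, giving (5)!/(2!·2!) = 30.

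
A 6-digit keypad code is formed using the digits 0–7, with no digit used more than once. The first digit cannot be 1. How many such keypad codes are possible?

17640

The first digit has 8−1 = 7 choices (anything except 1).
The remaining 5 digits are filled from the other 7 symbols without repetition: 7 × 6 × 5 × 4 × 3 = 2520.
Total: 7 × 2520 = 17640.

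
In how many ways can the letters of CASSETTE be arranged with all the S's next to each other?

Treat the 2 copies of S as a single block. The multiset to arrange is then {SS, A, C, E, E, T, T}, 7 items in all.
That gives (7)!/(2!·2!) = 1260 arrangements.

1260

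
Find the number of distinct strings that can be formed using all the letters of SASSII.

60

The 6 letters of SASSII have repeats: I appearing twice and S appearing 3 times.
So there are 6! / (3!·2!) = 60 distinguishable arrangements.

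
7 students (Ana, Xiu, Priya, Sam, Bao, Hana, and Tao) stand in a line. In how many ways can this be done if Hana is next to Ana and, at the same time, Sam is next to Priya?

480

Treat {Hana,Ana} as one block (2 orders) and {Sam,Priya} as another (2 orders).
That leaves 5 units to arrange: 2 × 2 × 5! = 4 × 120 = 480.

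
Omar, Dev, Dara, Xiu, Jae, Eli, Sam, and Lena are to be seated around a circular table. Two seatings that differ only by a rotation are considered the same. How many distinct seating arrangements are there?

Around a circle, 8 distinct people have 8!/8 = (7)! = 5040 rotationally distinct seatings.

5040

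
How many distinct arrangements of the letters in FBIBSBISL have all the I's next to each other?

Treat the 2 copies of I as a single block. The multiset to arrange is then {II, B, B, B, F, L, S, S}, 8 items in all.
That gives (8)!/(3!·2!) = 3360 arrangements.

3360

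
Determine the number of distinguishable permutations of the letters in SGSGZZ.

90

The 6 letters of SGSGZZ have repeats: G appearing twice, S appearing twice, and Z appearing twice.
Dividing 6! = 720 by 2!·2!·2! = 8 for the repeated letters gives 90.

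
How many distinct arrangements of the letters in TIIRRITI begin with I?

With the first slot taken by I, it remains to arrange the other 7 letters (TIRRITI).
Those 7 letters have I appearing 3 times, R appearing twice, and T appearing twice, giving (7)!/(3!·2!·2!) = 210.

210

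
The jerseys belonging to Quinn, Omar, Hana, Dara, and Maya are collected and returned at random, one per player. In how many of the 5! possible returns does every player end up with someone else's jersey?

Let Aᵢ be the assignments in which player i gets their old jersey. We want the size of the complement of A₁∪…∪A_5.
By inclusion–exclusion this is Σ_{j=0}^{5} (−1)^j C(5,j)·(5−j)!.
Computing: 120 − 120 + 60 − 20 + 5 − 1 = 44.

44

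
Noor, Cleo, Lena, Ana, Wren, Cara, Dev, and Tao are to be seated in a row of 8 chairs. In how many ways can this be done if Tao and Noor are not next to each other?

Of the 8! = 40320 arrangements, those with Tao and Noor adjacent number 2 × 7! = 10080 (treat the pair as a block with 2 internal orders).
So 40320 − 10080 = 30240 arrangements keep them apart.

30240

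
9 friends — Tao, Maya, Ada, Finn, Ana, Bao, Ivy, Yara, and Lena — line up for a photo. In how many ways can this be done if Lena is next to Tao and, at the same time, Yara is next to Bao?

Treat {Lena,Tao} as one block (2 orders) and {Yara,Bao} as another (2 orders).
That leaves 7 units to arrange: 2 × 2 × 7! = 4 × 5040 = 20160.

20160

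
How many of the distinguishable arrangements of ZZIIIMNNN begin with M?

560

Fix M in the first position and arrange the remaining 8 letters.
Those 8 letters have I appearing 3 times, N appearing 3 times, and Z appearing twice, giving (8)!/(3!·3!·2!) = 560.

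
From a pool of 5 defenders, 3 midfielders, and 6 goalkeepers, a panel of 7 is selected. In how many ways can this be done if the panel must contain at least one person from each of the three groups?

Unrestricted: C(14,7) = 3432 ways to pick any 7 of the 14.
Selections missing a whole group: no defenders → C(9,7) = 36; no midfielders → C(11,7) = 330; no goalkeepers → C(8,7) = 8.
Add back selections omitting two groups (i.e. drawn from a single group): C(5,7) + C(3,7) + C(6,7) = 0.
By inclusion–exclusion: 3432 − 374 + 0 = 3058.

3058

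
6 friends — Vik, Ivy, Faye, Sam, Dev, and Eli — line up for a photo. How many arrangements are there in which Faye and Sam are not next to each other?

480

There are 6! = 720 arrangements in all. If Faye and Sam are adjacent, merging them into one block gives 2·(5)! = 240 arrangements.
So 720 − 240 = 480 arrangements keep them apart.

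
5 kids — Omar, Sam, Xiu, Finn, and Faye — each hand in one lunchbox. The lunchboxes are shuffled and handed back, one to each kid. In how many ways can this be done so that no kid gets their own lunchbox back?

44

This is the derangement count D_5: permutations of 5 items with no fixed point.
By inclusion–exclusion this is Σ_{j=0}^{5} (−1)^j C(5,j)·(5−j)!.
Computing: 120 − 120 + 60 − 20 + 5 − 1 = 44.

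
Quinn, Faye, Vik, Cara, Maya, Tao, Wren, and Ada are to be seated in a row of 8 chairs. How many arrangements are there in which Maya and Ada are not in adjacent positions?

30240

Of the 8! = 40320 arrangements, those with Maya and Ada adjacent number 2 × 7! = 10080 (treat the pair as a block with 2 internal orders).
So 40320 − 10080 = 30240 arrangements keep them apart.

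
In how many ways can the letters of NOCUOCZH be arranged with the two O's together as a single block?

2520

Treat the 2 copies of O as a single block. The multiset to arrange is then {OO, C, C, H, N, U, Z}, 7 items in all.
That gives (7)!/(2!) = 2520 arrangements.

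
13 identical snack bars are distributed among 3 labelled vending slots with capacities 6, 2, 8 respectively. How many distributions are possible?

Without the upper bounds there are C(15,2) = 105 ways to split 13 among 3 vending slots.
Subtract solutions that violate a single cap (substitute x_i' = x_i − (cap_i+1)): x_1 ≥ 7 gives C(8,2) = 28; x_2 ≥ 3 gives C(12,2) = 66; x_3 ≥ 9 gives C(6,2) = 15. Together 109.
Add back pairs where two caps are both exceeded: 10 + 0 + 3 = 13.
By inclusion–exclusion the count is 105 − 109 + 13 = 9.

9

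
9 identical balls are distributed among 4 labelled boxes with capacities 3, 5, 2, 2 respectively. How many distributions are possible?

Without the upper bounds there are C(12,3) = 220 ways to split 9 among 4 boxes.
Subtract solutions that violate a single cap (substitute x_i' = x_i − (cap_i+1)): x_1 ≥ 4 gives C(8,3) = 56; x_2 ≥ 6 gives C(6,3) = 20; x_3 ≥ 3 gives C(9,3) = 84; x_4 ≥ 3 gives C(9,3) = 84. Together 244.
Add back pairs where two caps are both exceeded: 0 + 10 + 10 + 1 + 1 + 20 = 42.
By inclusion–exclusion the count is 220 − 244 + 42 = 18.

18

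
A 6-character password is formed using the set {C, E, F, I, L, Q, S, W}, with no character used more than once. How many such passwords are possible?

20160

This is a permutation of 6 out of 8: P(8,6) = 8!/2!.
8 × 7 × 6 × 5 × 4 × 3 = 20160.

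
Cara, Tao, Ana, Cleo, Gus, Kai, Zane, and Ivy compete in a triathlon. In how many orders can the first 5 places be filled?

6720

This is an ordered selection of 5 from 8: P(8,5).
That gives 8 × 7 × 6 × 5 × 4 = 6720.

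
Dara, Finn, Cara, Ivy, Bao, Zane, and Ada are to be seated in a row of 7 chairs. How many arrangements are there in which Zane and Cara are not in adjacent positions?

3600

There are 7! = 5040 arrangements in all. If Zane and Cara are adjacent, merging them into one block gives 2·(6)! = 1440 arrangements.
So 5040 − 1440 = 3600 arrangements keep them apart.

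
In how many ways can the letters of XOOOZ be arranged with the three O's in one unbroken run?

Treat the 3 copies of O as a single block. The multiset to arrange is then {OOO, X, Z}, 3 items in all.
All 3 items are distinct, so there are (3)! = 6 arrangements.

6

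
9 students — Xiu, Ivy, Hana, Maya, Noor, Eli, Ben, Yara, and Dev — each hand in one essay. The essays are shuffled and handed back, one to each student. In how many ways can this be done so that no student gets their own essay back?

133496

This is the derangement count D_9: permutations of 9 items with no fixed point.
By inclusion–exclusion this is Σ_{j=0}^{9} (−1)^j C(9,j)·(9−j)!.
Computing: 362880 − 362880 + 181440 − 60480 + 15120 − 3024 + 504 − 72 + 9 − 1 = 133496.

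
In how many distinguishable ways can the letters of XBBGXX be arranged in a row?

Letter multiplicities in XBBGXX: B×2, G×1, X×3.
So there are 6! / (3!·2!) = 60 distinguishable arrangements.

60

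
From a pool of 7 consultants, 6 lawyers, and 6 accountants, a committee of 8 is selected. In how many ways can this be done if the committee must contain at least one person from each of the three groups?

Total 8-person selections from all 19: C(19,8) = 75582.
Selections missing a whole group: no consultants → C(12,8) = 495; no lawyers → C(13,8) = 1287; no accountants → C(13,8) = 1287.
Add back selections omitting two groups (i.e. drawn from a single group): C(7,8) + C(6,8) + C(6,8) = 0.
By inclusion–exclusion: 75582 − 3069 + 0 = 72513.

72513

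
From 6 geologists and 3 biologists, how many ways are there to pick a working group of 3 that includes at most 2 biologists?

Split by how many biologists are chosen (0 through 2).
Sum: C(3,0)·C(6,3) + C(3,1)·C(6,2) + C(3,2)·C(6,1) = 20 + 45 + 18 = 83.

83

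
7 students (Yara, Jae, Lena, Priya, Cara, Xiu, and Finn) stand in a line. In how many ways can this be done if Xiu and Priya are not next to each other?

3600

Of the 7! = 5040 arrangements, those with Xiu and Priya adjacent number 2 × 6! = 1440 (treat the pair as a block with 2 internal orders).
So 5040 − 1440 = 3600 arrangements keep them apart.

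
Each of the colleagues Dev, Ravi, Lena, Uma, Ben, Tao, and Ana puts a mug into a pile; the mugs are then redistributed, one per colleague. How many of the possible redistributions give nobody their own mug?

1854

This is the derangement count D_7: permutations of 7 items with no fixed point.
By inclusion–exclusion this is Σ_{j=0}^{7} (−1)^j C(7,j)·(7−j)!.
Computing: 5040 − 5040 + 2520 − 840 + 210 − 42 + 7 − 1 = 1854.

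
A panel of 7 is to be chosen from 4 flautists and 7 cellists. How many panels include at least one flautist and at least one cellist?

Unrestricted: C(11,7) = 330 ways to pick any 7 of the 11.
Subtract selections that omit an entire group: no flautists → C(7,7) = 1; no cellists → C(4,7) = 0.
Both groups omitted at once is impossible, so 330 − 1 = 329.

329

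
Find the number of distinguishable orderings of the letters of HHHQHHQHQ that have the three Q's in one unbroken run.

7

Treat the 3 copies of Q as a single block. The multiset to arrange is then {QQQ, H, H, H, H, H, H}, 7 items in all.
That gives (7)!/(6!) = 7 arrangements.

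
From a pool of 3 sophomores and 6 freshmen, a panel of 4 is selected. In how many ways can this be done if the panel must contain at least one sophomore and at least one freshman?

Total 4-person selections from all 9: C(9,4) = 126.
Selections missing a whole group: no sophomores → C(6,4) = 15; no freshmen → C(3,4) = 0.
Both groups omitted at once is impossible, so 126 − 15 = 111.

111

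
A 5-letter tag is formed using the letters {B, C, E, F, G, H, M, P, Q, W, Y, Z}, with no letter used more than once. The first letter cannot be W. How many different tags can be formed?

87120

The first letter has 12−1 = 11 choices (anything except W).
The remaining 4 letters are filled from the other 11 symbols without repetition: 11 × 10 × 9 × 8 = 7920.
Total: 11 × 7920 = 87120.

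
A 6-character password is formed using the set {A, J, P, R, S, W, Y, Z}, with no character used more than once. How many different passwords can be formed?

20160

Choose and order 6 of the 8 symbols: the first character has 8 options, the next 7, and so on down to 3.
8 × 7 × 6 × 5 × 4 × 3 = 20160.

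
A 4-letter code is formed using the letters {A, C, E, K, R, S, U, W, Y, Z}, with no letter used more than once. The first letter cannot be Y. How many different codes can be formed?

4536

The first letter has 10−1 = 9 choices (anything except Y).
The remaining 3 letters are filled from the other 9 symbols without repetition: 9 × 8 × 7 = 504.
Total: 9 × 504 = 4536.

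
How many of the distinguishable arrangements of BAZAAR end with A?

Fix A in the last position and arrange the remaining 5 letters.
Those 5 letters have A appearing twice, giving (5)!/(2!) = 60.

60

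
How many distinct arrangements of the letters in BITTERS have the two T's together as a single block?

720

Treat the 2 copies of T as a single block. The multiset to arrange is then {TT, B, E, I, R, S}, 6 items in all.
All 6 items are distinct, so there are (6)! = 720 arrangements.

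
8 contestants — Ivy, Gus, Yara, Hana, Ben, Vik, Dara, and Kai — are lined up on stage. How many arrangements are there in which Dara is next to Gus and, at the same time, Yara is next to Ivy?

2880

Treat {Dara,Gus} as one block (2 orders) and {Yara,Ivy} as another (2 orders).
That leaves 6 units to arrange: 2 × 2 × 6! = 4 × 720 = 2880.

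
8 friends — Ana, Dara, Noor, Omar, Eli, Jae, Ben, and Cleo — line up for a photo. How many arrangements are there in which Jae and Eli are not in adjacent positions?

30240

Of the 8! = 40320 arrangements, those with Jae and Eli adjacent number 2 × 7! = 10080 (treat the pair as a block with 2 internal orders).
So 40320 − 10080 = 30240 arrangements keep them apart.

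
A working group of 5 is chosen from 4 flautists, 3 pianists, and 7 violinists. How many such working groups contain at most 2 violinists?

Split by how many violinists are chosen (0 through 2).
Sum: C(7,0)·C(7,5) + C(7,1)·C(7,4) + C(7,2)·C(7,3) = 21 + 245 + 735 = 1001.

1001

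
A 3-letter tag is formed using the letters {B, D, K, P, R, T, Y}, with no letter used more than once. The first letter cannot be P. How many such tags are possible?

The first letter has 7−1 = 6 choices (anything except P).
The remaining 2 letters are filled from the other 6 symbols without repetition: 6 × 5 = 30.
Total: 6 × 30 = 180.

180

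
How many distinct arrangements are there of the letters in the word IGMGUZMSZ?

Letter multiplicities in IGMGUZMSZ: G×2, I×1, M×2, S×1, U×1, Z×2.
Dividing 9! = 362880 by 2!·2!·2! = 8 for the repeated letters gives 45360.

45360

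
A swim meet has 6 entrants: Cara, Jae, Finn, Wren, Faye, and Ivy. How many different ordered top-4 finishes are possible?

There are 6 choices for 1st place, 5 for 2nd, and so on down to 3 for position 4.
That gives 6 × 5 × 4 × 3 = 360.

360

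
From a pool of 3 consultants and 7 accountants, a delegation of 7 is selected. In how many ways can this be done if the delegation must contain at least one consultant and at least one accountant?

119

Total 7-person selections from all 10: C(10,7) = 120.
Subtract selections that omit an entire group: no consultants → C(7,7) = 1; no accountants → C(3,7) = 0.
Both groups omitted at once is impossible, so 120 − 1 = 119.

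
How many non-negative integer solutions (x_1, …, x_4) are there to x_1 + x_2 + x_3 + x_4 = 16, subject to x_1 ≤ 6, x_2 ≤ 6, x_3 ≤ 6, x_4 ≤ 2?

31

Without the upper bounds there are C(19,3) = 969 ways to split 16 among 4 variables.
Subtract solutions that violate a single cap (substitute x_i' = x_i − (cap_i+1)): x_1 ≥ 7 gives C(12,3) = 220; x_2 ≥ 7 gives C(12,3) = 220; x_3 ≥ 7 gives C(12,3) = 220; x_4 ≥ 3 gives C(16,3) = 560. Together 1220.
Add back pairs where two caps are both exceeded: 10 + 10 + 84 + 10 + 84 + 84 = 282.
By inclusion–exclusion the count is 969 − 1220 + 282 = 31.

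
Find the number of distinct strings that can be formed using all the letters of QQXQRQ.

QQXQRQ has 6 letters with Q appearing 4 times.
So there are 6! / (4!) = 30 distinguishable arrangements.

30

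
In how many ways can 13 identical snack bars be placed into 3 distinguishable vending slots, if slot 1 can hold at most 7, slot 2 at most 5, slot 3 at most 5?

By stars and bars, unrestricted non-negative solutions to x_1+…+x_3 = 13 number C(13+2,2) = 105.
Subtract solutions that violate a single cap (substitute x_i' = x_i − (cap_i+1)): x_1 ≥ 8 gives C(7,2) = 21; x_2 ≥ 6 gives C(9,2) = 36; x_3 ≥ 6 gives C(9,2) = 36. Together 93.
Add back pairs where two caps are both exceeded: 0 + 0 + 3 = 3.
By inclusion–exclusion the count is 105 − 93 + 3 = 15.

15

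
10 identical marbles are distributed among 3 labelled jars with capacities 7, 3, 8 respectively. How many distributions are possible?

29

Without the upper bounds there are C(12,2) = 66 ways to split 10 among 3 jars.
Subtract solutions that violate a single cap (substitute x_i' = x_i − (cap_i+1)): x_1 ≥ 8 gives C(4,2) = 6; x_2 ≥ 4 gives C(8,2) = 28; x_3 ≥ 9 gives C(3,2) = 3. Together 37.
No two caps can be exceeded simultaneously, so the pair terms are all 0.
By inclusion–exclusion the count is 66 − 37 + 0 = 29.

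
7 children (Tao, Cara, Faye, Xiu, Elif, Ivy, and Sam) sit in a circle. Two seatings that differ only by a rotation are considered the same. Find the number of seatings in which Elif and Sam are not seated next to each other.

480

All circular seatings of 7 people number (6)! = 720.
Seatings with Elif beside Sam: treat them as a block with 2 internal orders, giving 2 × (5)! = 240.
Subtracting, 720 − 240 = 480.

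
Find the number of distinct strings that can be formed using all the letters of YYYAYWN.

210

The 7 letters of YYYAYWN have repeats: Y appearing 4 times.
Dividing 7! = 5040 by 4! = 24 for the repeated letters gives 210.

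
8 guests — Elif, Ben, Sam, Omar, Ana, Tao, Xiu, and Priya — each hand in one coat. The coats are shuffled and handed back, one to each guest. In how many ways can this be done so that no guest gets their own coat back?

Let Aᵢ be the assignments in which guest i gets their own coat. We want the size of the complement of A₁∪…∪A_8.
By inclusion–exclusion this is Σ_{j=0}^{8} (−1)^j C(8,j)·(8−j)!.
Computing: 40320 − 40320 + 20160 − 6720 + 1680 − 336 + 56 − 8 + 1 = 14833.

14833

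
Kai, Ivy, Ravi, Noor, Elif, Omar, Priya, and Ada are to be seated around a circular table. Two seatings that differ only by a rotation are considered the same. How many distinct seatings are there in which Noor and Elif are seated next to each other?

Glue Noor and Elif into a block (2 internal orders). Seating 7 units around a circle gives (6)! arrangements.
So 2 × (6)! = 2 × 720 = 1440.

1440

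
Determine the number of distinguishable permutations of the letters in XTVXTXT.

140

The 7 letters of XTVXTXT have repeats: T appearing 3 times and X appearing 3 times.
So there are 7! / (3!·3!) = 140 distinguishable arrangements.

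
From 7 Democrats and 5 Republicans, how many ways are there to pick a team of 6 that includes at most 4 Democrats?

812

Split by how many Democrats are chosen (0 through 4).
Sum: C(7,0)·C(5,6) + C(7,1)·C(5,5) + C(7,2)·C(5,4) + C(7,3)·C(5,3) + C(7,4)·C(5,2) = 0 + 7 + 105 + 350 + 350 = 812.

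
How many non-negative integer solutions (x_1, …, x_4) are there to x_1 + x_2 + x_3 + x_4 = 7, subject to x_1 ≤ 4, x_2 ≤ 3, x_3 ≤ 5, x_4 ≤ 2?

Without the upper bounds there are C(10,3) = 120 ways to split 7 among 4 variables.
Subtract solutions that violate a single cap (substitute x_i' = x_i − (cap_i+1)): x_1 ≥ 5 gives C(5,3) = 10; x_2 ≥ 4 gives C(6,3) = 20; x_3 ≥ 6 gives C(4,3) = 4; x_4 ≥ 3 gives C(7,3) = 35. Together 69.
Add back pairs where two caps are both exceeded: 0 + 0 + 0 + 0 + 1 + 0 = 1.
By inclusion–exclusion the count is 120 − 69 + 1 = 52.

52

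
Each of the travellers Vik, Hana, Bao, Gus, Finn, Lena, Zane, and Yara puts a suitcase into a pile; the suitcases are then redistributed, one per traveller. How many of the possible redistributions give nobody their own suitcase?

This is the derangement count D_8: permutations of 8 items with no fixed point.
By inclusion–exclusion this is Σ_{j=0}^{8} (−1)^j C(8,j)·(8−j)!.
Computing: 40320 − 40320 + 20160 − 6720 + 1680 − 336 + 56 − 8 + 1 = 14833.

14833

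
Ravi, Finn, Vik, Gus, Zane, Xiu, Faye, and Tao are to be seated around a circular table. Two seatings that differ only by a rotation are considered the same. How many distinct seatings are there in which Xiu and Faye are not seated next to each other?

3600

All circular seatings of 8 people number (7)! = 5040.
Those with Xiu next to Faye: fuse the pair into one unit and seat 7 units around a circle — 2·(6)! = 1440.
Subtracting, 5040 − 1440 = 3600.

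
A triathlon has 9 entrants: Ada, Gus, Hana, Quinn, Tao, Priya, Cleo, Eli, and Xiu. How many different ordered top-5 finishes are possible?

There are 9 choices for 1st place, 8 for 2nd, and so on down to 5 for position 5.
That gives 9 × 8 × 7 × 6 × 5 = 15120.

15120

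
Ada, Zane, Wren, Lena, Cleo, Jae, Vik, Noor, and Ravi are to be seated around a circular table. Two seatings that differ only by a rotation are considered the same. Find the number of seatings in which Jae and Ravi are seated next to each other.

10080

Glue Jae and Ravi into a block (2 internal orders). Seating 8 units around a circle gives (7)! arrangements.
So 2 × (7)! = 2 × 5040 = 10080.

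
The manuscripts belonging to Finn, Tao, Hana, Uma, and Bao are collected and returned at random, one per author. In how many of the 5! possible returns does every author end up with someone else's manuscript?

44

Let Aᵢ be the assignments in which author i gets their own manuscript. We want the size of the complement of A₁∪…∪A_5.
By inclusion–exclusion this is Σ_{j=0}^{5} (−1)^j C(5,j)·(5−j)!.
Computing: 120 − 120 + 60 − 20 + 5 − 1 = 44.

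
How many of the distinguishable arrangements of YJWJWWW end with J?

Fix J in the last position and arrange the remaining 6 letters.
Those 6 letters have W appearing 4 times, giving (6)!/(4!) = 30.

30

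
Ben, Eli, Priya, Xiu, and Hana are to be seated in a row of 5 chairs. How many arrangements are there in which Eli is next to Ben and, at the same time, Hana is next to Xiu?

24

Treat {Eli,Ben} as one block (2 orders) and {Hana,Xiu} as another (2 orders).
That leaves 3 units to arrange: 2 × 2 × 3! = 4 × 6 = 24.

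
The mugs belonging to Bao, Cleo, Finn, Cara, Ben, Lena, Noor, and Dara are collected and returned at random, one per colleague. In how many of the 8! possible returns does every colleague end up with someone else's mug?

This is the derangement count D_8: permutations of 8 items with no fixed point.
By inclusion–exclusion this is Σ_{j=0}^{8} (−1)^j C(8,j)·(8−j)!.
Computing: 40320 − 40320 + 20160 − 6720 + 1680 − 336 + 56 − 8 + 1 = 14833.

14833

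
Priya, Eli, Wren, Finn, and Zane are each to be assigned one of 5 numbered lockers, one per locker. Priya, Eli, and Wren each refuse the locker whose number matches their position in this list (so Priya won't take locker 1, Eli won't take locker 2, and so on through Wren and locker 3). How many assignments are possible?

64

Let Aᵢ (for i ∈ {1, 2, 3}) be the placements that put person i in their forbidden locker. Any j of these fix j positions, leaving (5−j)! ways to fill the rest, and there are C(3,j) ways to pick which j.
By inclusion–exclusion, the number of valid placements is Σ_{j=0}^{3} (−1)^j C(3,j)·(5−j)!.
Computing: 120 − 72 + 18 − 2 = 64.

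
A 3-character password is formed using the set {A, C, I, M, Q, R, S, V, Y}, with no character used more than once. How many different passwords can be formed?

504

With no repetition, fill the 3 characters in order: 9 choices, then 8, down to 7.
9 × 8 × 7 = 504.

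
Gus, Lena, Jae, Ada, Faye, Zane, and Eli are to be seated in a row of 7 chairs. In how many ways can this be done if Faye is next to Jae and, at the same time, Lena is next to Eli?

Treat {Faye,Jae} as one block (2 orders) and {Lena,Eli} as another (2 orders).
That leaves 5 units to arrange: 2 × 2 × 5! = 4 × 120 = 480.

480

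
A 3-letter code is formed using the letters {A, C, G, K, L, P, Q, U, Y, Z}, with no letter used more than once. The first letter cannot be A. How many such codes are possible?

648

The first letter has 10−1 = 9 choices (anything except A).
The remaining 2 letters are filled from the other 9 symbols without repetition: 9 × 8 = 72.
Total: 9 × 72 = 648.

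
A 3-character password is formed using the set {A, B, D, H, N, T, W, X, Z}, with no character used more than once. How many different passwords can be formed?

This is a permutation of 3 out of 9: P(9,3) = 9!/6!.
9 × 8 × 7 = 504.

504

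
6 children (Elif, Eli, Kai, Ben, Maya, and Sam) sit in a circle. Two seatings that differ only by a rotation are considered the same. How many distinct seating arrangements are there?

120

Around a circle, 6 distinct people have 6!/6 = (5)! = 120 rotationally distinct seatings.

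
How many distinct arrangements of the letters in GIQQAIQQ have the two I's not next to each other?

630

Total arrangements of GIQQAIQQ: 8!/(4!·2!) = 840.
Arrangements with the I's together: treat II as one letter, giving (7)!/(4!) = 210.
Hence 840 − 210 = 630.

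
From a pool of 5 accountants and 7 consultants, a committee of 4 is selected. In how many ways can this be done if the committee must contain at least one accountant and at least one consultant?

455

Unrestricted: C(12,4) = 495 ways to pick any 4 of the 12.
Selections missing a whole group: no accountants → C(7,4) = 35; no consultants → C(5,4) = 5.
Both groups omitted at once is impossible, so 495 − 40 = 455.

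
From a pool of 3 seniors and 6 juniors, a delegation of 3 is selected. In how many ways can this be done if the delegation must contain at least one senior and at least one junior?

63

Unrestricted: C(9,3) = 84 ways to pick any 3 of the 9.
Selections missing a whole group: no seniors → C(6,3) = 20; no juniors → C(3,3) = 1.
Both groups omitted at once is impossible, so 84 − 21 = 63.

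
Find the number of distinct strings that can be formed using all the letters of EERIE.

20

Letter multiplicities in EERIE: E×3, I×1, R×1.
So there are 5! / (3!) = 20 distinguishable arrangements.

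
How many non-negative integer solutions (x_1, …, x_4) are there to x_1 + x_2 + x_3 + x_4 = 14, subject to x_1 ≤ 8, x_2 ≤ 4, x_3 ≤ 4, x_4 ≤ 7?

145

Without the upper bounds there are C(17,3) = 680 ways to split 14 among 4 variables.
Subtract solutions that violate a single cap (substitute x_i' = x_i − (cap_i+1)): x_1 ≥ 9 gives C(8,3) = 56; x_2 ≥ 5 gives C(12,3) = 220; x_3 ≥ 5 gives C(12,3) = 220; x_4 ≥ 8 gives C(9,3) = 84. Together 580.
Add back pairs where two caps are both exceeded: 1 + 1 + 0 + 35 + 4 + 4 = 45.
By inclusion–exclusion the count is 680 − 580 + 45 = 145.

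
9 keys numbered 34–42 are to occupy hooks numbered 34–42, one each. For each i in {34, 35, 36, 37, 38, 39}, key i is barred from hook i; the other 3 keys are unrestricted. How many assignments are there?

Let Aᵢ (for 34 ≤ i ≤ 39) be the placements that put key i in its forbidden hook. Any j of these fix j positions, leaving (9−j)! ways to fill the rest, and there are C(6,j) ways to pick which j.
By inclusion–exclusion, the number of valid placements is Σ_{j=0}^{6} (−1)^j C(6,j)·(9−j)!.
Computing: 362880 − 241920 + 75600 − 14400 + 1800 − 144 + 6 = 183822.

183822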